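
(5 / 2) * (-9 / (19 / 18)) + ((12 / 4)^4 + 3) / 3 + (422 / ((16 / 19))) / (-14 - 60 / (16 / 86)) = 265713 / 51148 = 5.19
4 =4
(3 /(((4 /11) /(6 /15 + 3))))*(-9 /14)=-5049 /280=-18.03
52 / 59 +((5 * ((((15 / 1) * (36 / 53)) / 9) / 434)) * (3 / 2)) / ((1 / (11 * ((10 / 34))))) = 10897009 / 11535503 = 0.94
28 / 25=1.12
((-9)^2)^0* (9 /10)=9 /10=0.90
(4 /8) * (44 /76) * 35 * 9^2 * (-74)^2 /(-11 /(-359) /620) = 1727717153400 /19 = 90932481757.89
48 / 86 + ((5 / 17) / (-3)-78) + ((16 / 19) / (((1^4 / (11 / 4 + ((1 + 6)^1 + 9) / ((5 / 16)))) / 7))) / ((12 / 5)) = 2290388 / 41667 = 54.97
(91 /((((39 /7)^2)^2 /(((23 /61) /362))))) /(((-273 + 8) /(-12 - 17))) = 11210269 /1041356315610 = 0.00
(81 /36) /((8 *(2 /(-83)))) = -747 /64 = -11.67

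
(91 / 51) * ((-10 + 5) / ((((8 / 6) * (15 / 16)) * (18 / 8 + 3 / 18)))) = -1456 / 493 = -2.95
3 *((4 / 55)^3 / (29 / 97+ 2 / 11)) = 6208 / 2586375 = 0.00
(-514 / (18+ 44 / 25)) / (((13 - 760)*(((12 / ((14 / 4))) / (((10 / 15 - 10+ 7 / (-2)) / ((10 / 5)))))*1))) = -3463075 / 53138592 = -0.07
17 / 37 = 0.46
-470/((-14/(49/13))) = 1645/13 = 126.54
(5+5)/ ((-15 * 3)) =-2/ 9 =-0.22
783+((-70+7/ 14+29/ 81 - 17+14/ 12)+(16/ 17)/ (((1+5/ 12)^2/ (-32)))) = 271809052/ 397953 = 683.02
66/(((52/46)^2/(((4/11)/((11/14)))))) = 44436/1859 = 23.90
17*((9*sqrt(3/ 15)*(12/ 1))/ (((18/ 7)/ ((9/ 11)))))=261.25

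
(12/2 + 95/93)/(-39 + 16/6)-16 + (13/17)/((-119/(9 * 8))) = -16.66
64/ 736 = 2/ 23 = 0.09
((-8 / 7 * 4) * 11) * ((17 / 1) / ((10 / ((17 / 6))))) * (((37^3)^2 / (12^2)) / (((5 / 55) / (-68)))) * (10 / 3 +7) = 94565814683322334 / 2835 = 33356548389178.95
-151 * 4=-604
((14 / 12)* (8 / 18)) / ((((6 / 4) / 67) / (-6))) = -3752 / 27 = -138.96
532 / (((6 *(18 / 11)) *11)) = 133 / 27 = 4.93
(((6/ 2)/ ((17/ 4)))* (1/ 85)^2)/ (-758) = -6/ 46550675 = -0.00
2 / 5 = 0.40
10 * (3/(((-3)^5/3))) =-0.37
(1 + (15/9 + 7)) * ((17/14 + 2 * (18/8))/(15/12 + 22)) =4640/1953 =2.38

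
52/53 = 0.98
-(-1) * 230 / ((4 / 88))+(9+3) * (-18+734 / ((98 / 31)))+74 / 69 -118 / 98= 526475 / 69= 7630.07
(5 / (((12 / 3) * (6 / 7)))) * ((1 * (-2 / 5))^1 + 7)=77 / 8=9.62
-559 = -559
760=760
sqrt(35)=5.92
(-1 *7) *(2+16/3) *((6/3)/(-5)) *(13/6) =2002/45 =44.49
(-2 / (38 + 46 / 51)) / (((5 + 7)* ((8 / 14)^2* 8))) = -833 / 507904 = -0.00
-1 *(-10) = 10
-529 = -529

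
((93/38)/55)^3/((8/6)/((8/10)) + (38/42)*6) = 16891497/1360270021000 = 0.00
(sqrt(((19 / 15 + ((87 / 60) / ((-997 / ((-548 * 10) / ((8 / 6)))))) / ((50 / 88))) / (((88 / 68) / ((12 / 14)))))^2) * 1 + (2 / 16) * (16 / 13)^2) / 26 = 2593588337 / 8433074650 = 0.31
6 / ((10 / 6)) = 18 / 5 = 3.60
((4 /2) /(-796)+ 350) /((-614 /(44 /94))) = -0.27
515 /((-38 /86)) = -22145 /19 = -1165.53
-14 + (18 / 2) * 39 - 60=277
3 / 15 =1 / 5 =0.20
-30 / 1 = -30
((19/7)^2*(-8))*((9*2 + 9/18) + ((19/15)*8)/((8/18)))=-85196/35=-2434.17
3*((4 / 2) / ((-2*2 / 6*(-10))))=9 / 10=0.90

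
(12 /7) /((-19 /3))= -36 /133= -0.27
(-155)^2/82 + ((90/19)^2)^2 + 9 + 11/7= 60367662003/74804254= 807.01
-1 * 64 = -64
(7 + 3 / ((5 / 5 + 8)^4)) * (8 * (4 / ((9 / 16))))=7838720 / 19683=398.25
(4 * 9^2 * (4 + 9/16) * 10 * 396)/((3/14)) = 27318060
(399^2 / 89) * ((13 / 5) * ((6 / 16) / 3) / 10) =2069613 / 35600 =58.14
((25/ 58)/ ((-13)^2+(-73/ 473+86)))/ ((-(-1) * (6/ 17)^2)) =3417425/ 251691696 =0.01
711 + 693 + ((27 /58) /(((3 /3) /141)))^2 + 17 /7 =134571323 /23548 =5714.77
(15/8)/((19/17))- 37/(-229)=64019/34808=1.84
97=97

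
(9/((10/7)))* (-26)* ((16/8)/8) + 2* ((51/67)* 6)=-42633/1340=-31.82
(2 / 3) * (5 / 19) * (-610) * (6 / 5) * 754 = -96829.47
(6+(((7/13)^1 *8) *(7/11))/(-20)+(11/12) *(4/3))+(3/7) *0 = 7.09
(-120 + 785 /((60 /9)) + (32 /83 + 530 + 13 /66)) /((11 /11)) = 5788411 /10956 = 528.33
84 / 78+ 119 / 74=2583 / 962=2.69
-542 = -542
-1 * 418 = -418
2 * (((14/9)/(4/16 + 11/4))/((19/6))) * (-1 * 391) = -21896/171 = -128.05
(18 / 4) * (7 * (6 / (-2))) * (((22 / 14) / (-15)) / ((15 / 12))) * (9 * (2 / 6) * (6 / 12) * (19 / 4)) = 5643 / 100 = 56.43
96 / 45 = 32 / 15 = 2.13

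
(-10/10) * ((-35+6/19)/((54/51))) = 11203/342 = 32.76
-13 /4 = -3.25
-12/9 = -4/3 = -1.33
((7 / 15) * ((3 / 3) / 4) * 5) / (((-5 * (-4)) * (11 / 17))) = 119 / 2640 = 0.05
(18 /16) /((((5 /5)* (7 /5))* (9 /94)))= 8.39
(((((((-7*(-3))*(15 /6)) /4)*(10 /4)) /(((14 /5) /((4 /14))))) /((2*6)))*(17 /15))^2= 180625 /1806336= 0.10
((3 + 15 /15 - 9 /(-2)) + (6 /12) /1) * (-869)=-7821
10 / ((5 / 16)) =32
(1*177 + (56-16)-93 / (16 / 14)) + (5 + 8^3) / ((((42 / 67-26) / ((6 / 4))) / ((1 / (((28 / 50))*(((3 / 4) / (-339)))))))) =23614357 / 952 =24805.00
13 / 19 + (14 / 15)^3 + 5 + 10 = 1057886 / 64125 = 16.50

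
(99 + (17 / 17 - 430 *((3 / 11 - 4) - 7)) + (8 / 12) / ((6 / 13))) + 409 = 5123.17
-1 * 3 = -3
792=792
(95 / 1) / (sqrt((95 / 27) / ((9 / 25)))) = 9 * sqrt(285) / 5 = 30.39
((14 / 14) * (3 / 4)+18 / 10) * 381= 19431 / 20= 971.55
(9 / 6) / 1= 3 / 2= 1.50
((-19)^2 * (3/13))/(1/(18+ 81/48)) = 341145/208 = 1640.12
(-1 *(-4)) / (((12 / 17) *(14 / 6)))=17 / 7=2.43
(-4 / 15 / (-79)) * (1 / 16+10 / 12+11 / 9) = 61 / 8532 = 0.01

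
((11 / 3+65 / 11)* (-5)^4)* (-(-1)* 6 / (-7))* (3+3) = -2370000 / 77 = -30779.22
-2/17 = -0.12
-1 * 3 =-3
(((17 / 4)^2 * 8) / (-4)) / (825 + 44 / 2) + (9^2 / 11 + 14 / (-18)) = 399031 / 60984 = 6.54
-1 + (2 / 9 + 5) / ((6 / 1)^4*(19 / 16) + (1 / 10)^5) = -1380400009 / 1385100009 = -1.00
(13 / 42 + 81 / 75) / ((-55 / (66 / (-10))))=1459 / 8750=0.17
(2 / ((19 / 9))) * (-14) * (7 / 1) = -1764 / 19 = -92.84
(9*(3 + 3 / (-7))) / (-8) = -81 / 28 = -2.89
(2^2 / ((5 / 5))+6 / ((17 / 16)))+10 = 334 / 17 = 19.65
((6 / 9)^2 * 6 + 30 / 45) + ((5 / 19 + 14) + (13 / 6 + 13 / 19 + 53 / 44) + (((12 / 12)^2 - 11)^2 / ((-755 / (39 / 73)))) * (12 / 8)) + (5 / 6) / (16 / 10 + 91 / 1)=275900033317 / 12799951692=21.55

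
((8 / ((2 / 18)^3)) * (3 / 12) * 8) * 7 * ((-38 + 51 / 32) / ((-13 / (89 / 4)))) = 529104555 / 104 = 5087543.80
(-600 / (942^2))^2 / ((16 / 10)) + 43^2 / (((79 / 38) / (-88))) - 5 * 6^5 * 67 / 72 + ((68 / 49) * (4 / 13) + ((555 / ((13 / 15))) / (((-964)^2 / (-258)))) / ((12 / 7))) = -58531966462243029417849847 / 511436484474981627744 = -114446.21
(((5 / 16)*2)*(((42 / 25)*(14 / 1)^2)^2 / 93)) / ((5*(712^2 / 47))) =16588509 / 1227755000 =0.01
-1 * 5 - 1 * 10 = -15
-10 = -10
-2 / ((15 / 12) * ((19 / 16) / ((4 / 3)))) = -512 / 285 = -1.80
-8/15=-0.53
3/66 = 1/22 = 0.05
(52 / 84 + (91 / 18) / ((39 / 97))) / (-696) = -4987 / 263088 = -0.02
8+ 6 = 14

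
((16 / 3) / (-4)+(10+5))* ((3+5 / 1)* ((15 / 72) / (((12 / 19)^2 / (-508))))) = -9398635 / 324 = -29008.13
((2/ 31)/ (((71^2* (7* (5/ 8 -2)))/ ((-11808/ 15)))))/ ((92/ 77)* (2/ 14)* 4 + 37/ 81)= 35707392/ 38873192605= 0.00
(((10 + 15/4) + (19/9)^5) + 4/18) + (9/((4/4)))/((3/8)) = 18873283/236196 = 79.91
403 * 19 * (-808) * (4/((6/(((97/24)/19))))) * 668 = -5274783176/9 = -586087019.56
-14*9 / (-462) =3 / 11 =0.27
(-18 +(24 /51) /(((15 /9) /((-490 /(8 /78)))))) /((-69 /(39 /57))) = 100698 /7429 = 13.55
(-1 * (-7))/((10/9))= 63/10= 6.30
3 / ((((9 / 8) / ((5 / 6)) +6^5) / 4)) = 80 / 51849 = 0.00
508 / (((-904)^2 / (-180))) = -5715 / 51076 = -0.11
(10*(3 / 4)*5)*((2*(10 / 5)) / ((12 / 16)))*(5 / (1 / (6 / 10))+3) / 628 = 300 / 157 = 1.91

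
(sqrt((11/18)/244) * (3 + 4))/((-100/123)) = -0.43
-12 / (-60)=1 / 5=0.20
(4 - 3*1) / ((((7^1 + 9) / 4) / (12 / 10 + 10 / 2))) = 31 / 20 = 1.55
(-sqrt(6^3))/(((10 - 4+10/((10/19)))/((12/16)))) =-9 * sqrt(6)/50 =-0.44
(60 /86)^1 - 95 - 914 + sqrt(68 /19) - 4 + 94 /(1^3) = -39487 /43 + 2 *sqrt(323) /19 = -916.41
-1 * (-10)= 10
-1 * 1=-1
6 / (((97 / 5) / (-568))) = -17040 / 97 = -175.67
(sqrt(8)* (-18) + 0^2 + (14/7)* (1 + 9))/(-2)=-10 + 18* sqrt(2)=15.46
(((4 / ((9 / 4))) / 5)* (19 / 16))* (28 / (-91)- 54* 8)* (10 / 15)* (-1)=42712 / 351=121.69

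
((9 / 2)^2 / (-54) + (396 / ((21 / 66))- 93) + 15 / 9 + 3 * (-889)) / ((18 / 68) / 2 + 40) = -4324375 / 114618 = -37.73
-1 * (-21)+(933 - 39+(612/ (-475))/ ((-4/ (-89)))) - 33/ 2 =826341/ 950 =869.83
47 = 47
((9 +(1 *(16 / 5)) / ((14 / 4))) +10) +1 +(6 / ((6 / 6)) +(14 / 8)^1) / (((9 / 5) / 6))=9817 / 210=46.75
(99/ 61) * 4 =396/ 61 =6.49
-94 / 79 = -1.19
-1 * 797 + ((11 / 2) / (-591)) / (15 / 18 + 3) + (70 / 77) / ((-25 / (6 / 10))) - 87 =-1101516311 / 1246025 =-884.02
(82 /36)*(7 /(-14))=-41 /36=-1.14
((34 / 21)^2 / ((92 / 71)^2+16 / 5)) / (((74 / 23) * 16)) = 167537635 / 16052795136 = 0.01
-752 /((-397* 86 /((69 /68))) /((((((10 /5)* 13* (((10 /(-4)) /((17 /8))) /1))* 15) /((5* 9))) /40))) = -28106 /4933519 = -0.01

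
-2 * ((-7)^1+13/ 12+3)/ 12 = 35/ 72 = 0.49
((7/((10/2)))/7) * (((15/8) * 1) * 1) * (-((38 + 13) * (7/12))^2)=-42483/128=-331.90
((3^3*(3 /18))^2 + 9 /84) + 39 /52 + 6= 759 /28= 27.11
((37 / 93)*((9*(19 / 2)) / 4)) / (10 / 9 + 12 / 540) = 31635 / 4216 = 7.50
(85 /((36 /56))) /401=1190 /3609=0.33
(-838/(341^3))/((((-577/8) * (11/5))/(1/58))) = 0.00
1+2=3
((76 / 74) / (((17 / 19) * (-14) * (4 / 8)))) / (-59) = 722 / 259777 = 0.00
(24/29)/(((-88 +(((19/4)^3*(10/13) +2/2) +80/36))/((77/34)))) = -3459456/4315229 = -0.80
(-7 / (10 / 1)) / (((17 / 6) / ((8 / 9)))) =-56 / 255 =-0.22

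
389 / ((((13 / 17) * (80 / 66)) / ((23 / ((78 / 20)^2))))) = 8365445 / 13182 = 634.61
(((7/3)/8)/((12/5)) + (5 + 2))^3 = 8627738651/23887872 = 361.18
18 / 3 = 6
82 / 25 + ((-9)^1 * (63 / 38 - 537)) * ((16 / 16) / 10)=921667 / 1900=485.09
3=3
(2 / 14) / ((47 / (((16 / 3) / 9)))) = 16 / 8883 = 0.00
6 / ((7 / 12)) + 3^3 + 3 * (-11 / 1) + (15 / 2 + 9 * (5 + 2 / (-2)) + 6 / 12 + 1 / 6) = 2035 / 42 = 48.45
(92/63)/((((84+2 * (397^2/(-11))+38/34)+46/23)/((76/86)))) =-653752/14472602235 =-0.00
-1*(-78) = 78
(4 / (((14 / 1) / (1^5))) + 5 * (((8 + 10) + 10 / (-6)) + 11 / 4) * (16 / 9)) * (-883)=-28356662 / 189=-150035.25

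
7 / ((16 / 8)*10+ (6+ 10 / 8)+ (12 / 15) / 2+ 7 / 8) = 40 / 163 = 0.25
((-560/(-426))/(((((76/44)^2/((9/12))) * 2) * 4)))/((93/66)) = 46585/1589122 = 0.03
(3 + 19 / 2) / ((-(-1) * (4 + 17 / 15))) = 375 / 154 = 2.44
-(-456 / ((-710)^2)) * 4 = 456 / 126025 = 0.00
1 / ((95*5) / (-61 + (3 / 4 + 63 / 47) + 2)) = -10699 / 89300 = -0.12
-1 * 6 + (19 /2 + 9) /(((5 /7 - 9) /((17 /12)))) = -12755 /1392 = -9.16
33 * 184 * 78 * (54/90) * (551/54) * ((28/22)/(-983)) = -18451888/4915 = -3754.20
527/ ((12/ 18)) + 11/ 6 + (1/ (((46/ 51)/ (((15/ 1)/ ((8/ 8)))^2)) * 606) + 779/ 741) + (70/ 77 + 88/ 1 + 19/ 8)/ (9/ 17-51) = 138911292473/ 175395792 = 791.99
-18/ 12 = -3/ 2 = -1.50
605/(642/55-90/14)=232925/2019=115.37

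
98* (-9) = -882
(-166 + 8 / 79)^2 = 171767236 / 6241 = 27522.39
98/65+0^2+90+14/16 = 48039/520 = 92.38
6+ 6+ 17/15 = 197/15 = 13.13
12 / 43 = 0.28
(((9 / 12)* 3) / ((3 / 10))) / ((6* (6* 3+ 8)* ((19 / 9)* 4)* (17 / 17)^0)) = 45 / 7904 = 0.01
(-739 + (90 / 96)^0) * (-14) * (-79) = -816228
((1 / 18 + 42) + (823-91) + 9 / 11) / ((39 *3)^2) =153425 / 2710422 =0.06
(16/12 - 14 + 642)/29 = 1888/87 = 21.70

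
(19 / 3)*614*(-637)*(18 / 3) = -14862484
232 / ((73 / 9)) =2088 / 73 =28.60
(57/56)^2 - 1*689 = -687.96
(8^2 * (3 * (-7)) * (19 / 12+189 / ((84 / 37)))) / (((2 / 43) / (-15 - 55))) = 171594080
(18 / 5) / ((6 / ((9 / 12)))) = 9 / 20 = 0.45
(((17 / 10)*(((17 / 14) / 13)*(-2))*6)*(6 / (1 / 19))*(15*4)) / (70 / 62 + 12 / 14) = -36767736 / 5603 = -6562.15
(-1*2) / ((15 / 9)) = -6 / 5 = -1.20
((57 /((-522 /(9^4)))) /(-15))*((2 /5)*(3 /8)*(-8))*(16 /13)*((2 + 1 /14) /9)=-36936 /2275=-16.24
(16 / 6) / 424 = 1 / 159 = 0.01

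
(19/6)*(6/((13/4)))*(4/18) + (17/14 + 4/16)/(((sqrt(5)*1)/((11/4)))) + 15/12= 451*sqrt(5)/560 + 1193/468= 4.35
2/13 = 0.15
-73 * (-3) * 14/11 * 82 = 251412/11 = 22855.64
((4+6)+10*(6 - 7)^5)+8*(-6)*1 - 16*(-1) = -32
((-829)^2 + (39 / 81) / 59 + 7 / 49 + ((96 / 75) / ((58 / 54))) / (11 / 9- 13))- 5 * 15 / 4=1177836278519023 / 1713908700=687222.30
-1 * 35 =-35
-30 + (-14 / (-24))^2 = -4271 / 144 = -29.66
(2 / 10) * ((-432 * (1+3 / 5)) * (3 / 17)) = -10368 / 425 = -24.40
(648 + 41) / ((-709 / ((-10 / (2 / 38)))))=130910 / 709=184.64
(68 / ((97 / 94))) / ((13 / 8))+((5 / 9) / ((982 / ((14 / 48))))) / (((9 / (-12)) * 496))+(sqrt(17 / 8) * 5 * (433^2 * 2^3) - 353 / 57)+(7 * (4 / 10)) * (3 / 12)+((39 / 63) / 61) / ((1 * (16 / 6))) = 141521008377272357 / 4036219216061760+1874890 * sqrt(34) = 10932428.46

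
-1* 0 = 0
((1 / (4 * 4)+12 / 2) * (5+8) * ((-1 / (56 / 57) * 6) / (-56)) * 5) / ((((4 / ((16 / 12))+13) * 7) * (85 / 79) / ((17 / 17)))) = 17034849 / 47767552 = 0.36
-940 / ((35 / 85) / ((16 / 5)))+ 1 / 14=-102271 / 14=-7305.07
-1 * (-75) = 75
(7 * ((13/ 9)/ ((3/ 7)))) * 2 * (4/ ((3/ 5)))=25480/ 81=314.57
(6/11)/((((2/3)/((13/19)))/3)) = 1.68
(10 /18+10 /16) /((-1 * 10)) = -17 /144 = -0.12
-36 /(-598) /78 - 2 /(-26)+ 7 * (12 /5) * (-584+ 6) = -188720114 /19435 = -9710.32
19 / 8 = 2.38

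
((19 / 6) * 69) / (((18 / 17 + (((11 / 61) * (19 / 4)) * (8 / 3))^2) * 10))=248789781 / 71462200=3.48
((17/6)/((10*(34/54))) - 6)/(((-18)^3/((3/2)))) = 37/25920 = 0.00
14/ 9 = 1.56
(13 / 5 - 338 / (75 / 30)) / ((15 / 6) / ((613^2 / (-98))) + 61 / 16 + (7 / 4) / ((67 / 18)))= -30.97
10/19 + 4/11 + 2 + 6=1858/209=8.89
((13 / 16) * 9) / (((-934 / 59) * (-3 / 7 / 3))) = 3.23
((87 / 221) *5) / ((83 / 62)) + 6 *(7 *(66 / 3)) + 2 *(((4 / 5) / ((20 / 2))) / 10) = 2122024436 / 2292875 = 925.49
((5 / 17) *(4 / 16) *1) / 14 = 5 / 952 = 0.01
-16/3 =-5.33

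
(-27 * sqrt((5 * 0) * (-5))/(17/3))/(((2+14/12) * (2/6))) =0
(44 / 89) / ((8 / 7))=77 / 178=0.43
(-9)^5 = -59049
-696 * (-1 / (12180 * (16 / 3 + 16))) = 3 / 1120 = 0.00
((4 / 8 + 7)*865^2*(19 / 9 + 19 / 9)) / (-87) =-71081375 / 261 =-272342.43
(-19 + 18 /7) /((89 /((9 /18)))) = -115 /1246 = -0.09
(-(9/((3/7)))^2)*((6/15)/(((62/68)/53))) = -1589364/155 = -10253.96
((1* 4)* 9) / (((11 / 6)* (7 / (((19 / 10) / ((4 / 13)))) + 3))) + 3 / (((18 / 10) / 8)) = 609296 / 33693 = 18.08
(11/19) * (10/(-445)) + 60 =101438/1691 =59.99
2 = 2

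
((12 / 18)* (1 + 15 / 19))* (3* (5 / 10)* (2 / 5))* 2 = 136 / 95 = 1.43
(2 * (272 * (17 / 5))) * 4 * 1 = 36992 / 5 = 7398.40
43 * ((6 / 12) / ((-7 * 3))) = -43 / 42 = -1.02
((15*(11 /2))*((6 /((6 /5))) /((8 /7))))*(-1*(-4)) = 1443.75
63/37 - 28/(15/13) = -12523/555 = -22.56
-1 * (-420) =420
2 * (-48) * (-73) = 7008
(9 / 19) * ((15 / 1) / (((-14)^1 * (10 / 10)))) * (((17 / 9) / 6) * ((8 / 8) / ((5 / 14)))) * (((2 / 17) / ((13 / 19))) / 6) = -1 / 78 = -0.01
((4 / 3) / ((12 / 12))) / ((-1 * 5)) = -4 / 15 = -0.27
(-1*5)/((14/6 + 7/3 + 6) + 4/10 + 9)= -75/301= -0.25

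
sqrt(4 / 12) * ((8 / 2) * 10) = 40 * sqrt(3) / 3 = 23.09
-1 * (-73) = 73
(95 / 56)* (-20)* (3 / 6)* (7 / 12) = -475 / 48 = -9.90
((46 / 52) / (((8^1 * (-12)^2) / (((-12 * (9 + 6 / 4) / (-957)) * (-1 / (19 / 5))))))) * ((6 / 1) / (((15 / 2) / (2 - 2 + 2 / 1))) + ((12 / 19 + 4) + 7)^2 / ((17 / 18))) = -21047369 / 5461300416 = -0.00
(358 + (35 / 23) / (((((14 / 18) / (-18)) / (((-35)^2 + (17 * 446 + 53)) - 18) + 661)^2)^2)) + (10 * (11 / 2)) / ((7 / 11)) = 57503697746326217884601710510105076316753 / 129387940927121923939128191551283447921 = 444.43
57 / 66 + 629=629.86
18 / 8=9 / 4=2.25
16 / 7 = 2.29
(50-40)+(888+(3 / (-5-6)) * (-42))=10004 / 11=909.45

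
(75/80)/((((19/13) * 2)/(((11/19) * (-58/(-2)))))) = 62205/11552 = 5.38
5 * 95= 475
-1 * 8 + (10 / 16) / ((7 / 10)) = -199 / 28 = -7.11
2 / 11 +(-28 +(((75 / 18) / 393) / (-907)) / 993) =-649862928023 / 23361085638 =-27.82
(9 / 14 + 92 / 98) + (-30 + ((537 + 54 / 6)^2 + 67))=29219149 / 98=298154.58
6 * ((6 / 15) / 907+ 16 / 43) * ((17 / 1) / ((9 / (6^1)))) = 4939928 / 195005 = 25.33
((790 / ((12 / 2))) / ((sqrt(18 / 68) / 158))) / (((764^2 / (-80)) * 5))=-62410 * sqrt(34) / 328329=-1.11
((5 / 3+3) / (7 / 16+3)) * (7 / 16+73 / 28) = 62 / 15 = 4.13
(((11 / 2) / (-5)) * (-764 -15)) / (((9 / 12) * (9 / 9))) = 17138 / 15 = 1142.53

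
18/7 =2.57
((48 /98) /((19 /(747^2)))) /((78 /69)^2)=1771120566 /157339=11256.72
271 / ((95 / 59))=15989 / 95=168.31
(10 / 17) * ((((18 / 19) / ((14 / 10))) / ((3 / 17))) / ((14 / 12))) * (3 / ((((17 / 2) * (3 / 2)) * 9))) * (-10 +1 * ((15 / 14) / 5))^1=-54800 / 110789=-0.49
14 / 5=2.80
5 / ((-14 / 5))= -25 / 14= -1.79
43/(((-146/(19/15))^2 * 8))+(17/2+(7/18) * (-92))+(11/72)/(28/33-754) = -27.28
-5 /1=-5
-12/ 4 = -3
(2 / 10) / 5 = 1 / 25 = 0.04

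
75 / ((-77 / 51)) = -3825 / 77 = -49.68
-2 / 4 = -1 / 2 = -0.50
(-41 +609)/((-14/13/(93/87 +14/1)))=-1613404/203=-7947.80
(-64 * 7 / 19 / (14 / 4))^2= 16384 / 361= 45.39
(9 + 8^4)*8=32840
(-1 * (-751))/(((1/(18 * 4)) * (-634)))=-27036/317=-85.29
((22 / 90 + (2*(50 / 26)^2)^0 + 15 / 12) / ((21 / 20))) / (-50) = -449 / 9450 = -0.05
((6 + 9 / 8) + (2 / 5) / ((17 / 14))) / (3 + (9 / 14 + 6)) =35483 / 45900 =0.77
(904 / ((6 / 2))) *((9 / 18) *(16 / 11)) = 7232 / 33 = 219.15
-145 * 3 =-435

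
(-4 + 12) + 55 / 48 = 439 / 48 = 9.15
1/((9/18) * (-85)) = -2/85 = -0.02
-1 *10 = -10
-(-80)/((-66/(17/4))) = -170/33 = -5.15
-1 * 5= -5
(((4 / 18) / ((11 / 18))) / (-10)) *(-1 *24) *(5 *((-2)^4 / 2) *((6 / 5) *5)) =2304 / 11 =209.45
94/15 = 6.27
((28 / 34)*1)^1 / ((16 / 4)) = 7 / 34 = 0.21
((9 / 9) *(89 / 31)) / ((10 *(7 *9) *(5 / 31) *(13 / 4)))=178 / 20475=0.01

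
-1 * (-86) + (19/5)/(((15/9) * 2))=4357/50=87.14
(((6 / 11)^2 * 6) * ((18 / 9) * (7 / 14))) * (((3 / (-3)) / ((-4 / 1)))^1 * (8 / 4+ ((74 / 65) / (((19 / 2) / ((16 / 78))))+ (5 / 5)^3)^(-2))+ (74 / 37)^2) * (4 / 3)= 3323210086296 / 294674179921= 11.28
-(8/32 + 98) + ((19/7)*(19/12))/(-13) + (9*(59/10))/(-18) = -554357/5460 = -101.53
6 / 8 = 3 / 4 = 0.75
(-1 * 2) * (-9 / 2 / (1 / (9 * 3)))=243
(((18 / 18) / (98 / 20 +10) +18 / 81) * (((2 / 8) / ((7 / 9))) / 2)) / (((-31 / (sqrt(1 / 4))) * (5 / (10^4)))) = -48500 / 32333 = -1.50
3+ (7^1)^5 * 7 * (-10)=-1176487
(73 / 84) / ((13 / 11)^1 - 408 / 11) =-803 / 33180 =-0.02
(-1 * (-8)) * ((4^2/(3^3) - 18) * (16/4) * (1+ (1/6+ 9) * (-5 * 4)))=8226880/81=101566.42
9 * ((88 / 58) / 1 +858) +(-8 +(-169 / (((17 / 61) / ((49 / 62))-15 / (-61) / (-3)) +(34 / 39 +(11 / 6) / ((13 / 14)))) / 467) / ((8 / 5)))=20279559695827 / 2624308368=7727.58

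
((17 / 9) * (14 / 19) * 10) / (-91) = -340 / 2223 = -0.15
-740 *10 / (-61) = 7400 / 61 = 121.31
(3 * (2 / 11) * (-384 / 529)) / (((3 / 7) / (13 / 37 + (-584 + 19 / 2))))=114205056 / 215303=530.44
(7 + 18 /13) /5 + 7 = 564 /65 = 8.68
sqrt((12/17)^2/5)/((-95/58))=-0.19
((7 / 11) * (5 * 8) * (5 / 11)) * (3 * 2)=8400 / 121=69.42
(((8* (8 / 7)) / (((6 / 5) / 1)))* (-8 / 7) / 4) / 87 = -320 / 12789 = -0.03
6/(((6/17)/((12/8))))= 25.50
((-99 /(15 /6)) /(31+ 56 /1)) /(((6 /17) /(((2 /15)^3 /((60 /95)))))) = -7106 /1468125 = -0.00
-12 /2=-6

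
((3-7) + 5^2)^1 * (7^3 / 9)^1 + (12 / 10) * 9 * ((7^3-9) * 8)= 444869 / 15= 29657.93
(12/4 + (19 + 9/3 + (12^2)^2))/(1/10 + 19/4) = 415220/97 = 4280.62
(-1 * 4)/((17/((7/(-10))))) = 14/85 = 0.16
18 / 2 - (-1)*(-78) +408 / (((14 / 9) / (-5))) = -9663 / 7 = -1380.43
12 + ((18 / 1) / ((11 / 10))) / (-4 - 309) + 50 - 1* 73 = -38053 / 3443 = -11.05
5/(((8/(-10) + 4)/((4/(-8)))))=-0.78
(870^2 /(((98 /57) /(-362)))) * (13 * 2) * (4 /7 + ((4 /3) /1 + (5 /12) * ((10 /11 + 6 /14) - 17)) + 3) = 3620743928100 /539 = 6717521202.41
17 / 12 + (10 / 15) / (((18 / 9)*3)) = 55 / 36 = 1.53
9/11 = 0.82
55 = 55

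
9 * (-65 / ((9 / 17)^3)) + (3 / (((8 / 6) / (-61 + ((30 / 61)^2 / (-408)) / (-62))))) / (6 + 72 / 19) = -623424329667721 / 157567620384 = -3956.55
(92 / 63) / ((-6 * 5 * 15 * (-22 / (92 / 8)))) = 529 / 311850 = 0.00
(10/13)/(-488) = -5/3172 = -0.00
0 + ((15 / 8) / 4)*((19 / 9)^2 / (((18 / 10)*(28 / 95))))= 3.94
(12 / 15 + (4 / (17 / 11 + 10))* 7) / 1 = 2048 / 635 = 3.23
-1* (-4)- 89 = -85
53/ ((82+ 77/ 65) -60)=3445/ 1507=2.29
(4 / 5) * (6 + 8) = 56 / 5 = 11.20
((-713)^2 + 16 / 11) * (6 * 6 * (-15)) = -3019720500 / 11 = -274520045.45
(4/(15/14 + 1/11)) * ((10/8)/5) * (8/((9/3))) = 1232/537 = 2.29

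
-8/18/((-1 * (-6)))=-2/27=-0.07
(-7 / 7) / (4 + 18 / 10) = -5 / 29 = -0.17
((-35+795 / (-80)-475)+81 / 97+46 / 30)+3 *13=-11141089 / 23280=-478.57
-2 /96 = -1 /48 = -0.02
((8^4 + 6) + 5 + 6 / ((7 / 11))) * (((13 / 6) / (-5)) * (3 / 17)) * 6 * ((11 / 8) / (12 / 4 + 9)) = -48477 / 224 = -216.42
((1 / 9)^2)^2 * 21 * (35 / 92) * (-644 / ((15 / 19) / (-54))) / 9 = 5.96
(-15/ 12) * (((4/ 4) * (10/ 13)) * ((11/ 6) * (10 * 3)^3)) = -618750/ 13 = -47596.15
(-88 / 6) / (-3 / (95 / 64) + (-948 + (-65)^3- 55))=1045 / 19638639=0.00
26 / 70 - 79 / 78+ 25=66499 / 2730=24.36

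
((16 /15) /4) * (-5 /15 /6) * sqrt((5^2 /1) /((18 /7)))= -sqrt(14) /81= -0.05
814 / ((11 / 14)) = 1036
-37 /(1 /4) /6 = -74 /3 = -24.67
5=5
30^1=30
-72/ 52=-18/ 13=-1.38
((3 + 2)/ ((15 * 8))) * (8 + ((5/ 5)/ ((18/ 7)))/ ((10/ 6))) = 247/ 720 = 0.34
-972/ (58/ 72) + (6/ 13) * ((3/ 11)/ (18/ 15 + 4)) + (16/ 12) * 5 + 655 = -88133134/ 161733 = -544.93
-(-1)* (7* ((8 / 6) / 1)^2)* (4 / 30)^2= 448 / 2025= 0.22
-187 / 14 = -13.36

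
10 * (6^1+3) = 90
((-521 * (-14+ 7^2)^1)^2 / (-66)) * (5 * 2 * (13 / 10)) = -4322697925 / 66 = -65495423.11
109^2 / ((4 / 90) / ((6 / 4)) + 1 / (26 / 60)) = 20851155 / 4102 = 5083.17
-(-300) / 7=300 / 7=42.86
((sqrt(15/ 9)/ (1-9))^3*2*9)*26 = -65*sqrt(15)/ 128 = -1.97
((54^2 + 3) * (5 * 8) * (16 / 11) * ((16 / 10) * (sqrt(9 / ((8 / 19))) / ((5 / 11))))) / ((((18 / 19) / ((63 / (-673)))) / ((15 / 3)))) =-149079168 * sqrt(38) / 673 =-1365506.26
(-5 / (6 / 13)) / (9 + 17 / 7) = -91 / 96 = -0.95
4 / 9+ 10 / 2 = 49 / 9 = 5.44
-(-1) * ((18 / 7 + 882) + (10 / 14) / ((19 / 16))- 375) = 67853 / 133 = 510.17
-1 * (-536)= 536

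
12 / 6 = 2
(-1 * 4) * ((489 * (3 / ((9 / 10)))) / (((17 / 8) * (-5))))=10432 / 17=613.65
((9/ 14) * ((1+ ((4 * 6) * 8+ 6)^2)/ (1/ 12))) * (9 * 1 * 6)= 114321780/ 7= 16331682.86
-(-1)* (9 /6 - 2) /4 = -1 /8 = -0.12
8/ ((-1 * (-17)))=8/ 17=0.47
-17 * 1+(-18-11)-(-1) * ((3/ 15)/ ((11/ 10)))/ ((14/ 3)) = -3539/ 77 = -45.96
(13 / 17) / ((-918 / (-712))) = 4628 / 7803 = 0.59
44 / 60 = 11 / 15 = 0.73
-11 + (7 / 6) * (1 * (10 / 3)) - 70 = -694 / 9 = -77.11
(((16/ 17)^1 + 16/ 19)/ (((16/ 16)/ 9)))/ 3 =5.35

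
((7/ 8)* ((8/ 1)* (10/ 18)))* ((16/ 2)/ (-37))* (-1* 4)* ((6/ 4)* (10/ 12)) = 1400/ 333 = 4.20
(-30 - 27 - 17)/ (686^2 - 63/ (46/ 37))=-3404/ 21645085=-0.00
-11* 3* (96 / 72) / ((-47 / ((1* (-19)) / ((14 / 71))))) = -29678 / 329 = -90.21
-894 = -894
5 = 5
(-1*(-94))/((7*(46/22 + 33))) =517/1351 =0.38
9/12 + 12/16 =3/2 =1.50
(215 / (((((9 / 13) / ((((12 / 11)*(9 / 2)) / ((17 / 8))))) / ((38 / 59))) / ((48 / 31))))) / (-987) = -0.72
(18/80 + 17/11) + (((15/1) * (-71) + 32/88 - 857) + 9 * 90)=-488341/440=-1109.87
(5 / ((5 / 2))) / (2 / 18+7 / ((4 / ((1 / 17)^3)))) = 353736 / 19715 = 17.94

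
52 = 52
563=563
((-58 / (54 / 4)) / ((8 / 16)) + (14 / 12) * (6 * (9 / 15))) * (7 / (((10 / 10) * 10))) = -4151 / 1350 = -3.07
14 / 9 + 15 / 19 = 401 / 171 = 2.35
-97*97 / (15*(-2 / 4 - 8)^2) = -37636 / 4335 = -8.68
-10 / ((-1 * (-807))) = -10 / 807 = -0.01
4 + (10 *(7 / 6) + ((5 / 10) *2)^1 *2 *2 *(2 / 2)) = 59 / 3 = 19.67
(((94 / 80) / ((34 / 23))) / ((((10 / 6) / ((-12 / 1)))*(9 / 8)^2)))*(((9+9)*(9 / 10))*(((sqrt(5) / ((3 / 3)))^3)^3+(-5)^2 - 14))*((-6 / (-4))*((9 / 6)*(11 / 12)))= -1605285*sqrt(5) / 17 - 3531627 / 2125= -212810.55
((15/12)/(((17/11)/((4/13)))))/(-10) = -11/442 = -0.02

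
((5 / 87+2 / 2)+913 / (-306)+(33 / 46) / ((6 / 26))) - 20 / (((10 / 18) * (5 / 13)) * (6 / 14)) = -110836312 / 510255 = -217.22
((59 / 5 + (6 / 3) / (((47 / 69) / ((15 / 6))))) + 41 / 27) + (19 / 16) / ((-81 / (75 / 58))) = 121531543 / 5888160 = 20.64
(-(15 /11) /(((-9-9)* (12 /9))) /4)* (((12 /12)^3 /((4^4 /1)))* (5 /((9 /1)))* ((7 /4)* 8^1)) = 175 /405504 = 0.00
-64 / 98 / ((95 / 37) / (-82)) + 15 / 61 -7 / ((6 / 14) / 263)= -3641351506 / 851865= -4274.56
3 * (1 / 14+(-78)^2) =255531 / 14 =18252.21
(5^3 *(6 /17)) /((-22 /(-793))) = 297375 /187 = 1590.24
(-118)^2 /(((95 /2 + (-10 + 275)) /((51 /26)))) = 710124 /8125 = 87.40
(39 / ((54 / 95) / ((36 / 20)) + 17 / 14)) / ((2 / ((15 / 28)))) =6.83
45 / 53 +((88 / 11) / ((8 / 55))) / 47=5030 / 2491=2.02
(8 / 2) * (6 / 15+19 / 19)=28 / 5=5.60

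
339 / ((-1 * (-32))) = 339 / 32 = 10.59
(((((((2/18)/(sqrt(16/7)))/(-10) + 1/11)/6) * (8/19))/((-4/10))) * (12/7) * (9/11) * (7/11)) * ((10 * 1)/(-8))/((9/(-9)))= -450/25289 + 5 * sqrt(7)/9196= -0.02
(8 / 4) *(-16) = -32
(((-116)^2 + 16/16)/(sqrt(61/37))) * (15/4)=201855 * sqrt(2257)/244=39302.07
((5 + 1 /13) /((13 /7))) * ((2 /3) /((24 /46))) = 1771 /507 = 3.49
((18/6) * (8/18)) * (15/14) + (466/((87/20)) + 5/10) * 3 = 131669/406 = 324.31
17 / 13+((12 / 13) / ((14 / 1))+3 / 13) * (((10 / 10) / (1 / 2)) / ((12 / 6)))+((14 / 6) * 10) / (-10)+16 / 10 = 1189 / 1365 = 0.87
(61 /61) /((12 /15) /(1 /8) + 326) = 5 /1662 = 0.00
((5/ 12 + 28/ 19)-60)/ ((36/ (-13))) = 172237/ 8208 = 20.98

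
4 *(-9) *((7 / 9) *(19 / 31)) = -17.16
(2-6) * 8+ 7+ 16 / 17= -409 / 17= -24.06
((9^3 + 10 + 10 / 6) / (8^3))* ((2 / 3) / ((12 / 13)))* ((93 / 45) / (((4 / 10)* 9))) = 447733 / 746496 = 0.60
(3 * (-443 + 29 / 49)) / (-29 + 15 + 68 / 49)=10839 / 103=105.23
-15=-15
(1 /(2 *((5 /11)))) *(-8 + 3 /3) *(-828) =31878 /5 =6375.60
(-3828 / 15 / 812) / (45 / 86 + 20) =-946 / 61775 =-0.02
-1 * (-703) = 703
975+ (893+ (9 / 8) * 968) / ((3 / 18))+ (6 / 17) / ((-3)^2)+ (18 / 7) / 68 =9187093 / 714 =12867.08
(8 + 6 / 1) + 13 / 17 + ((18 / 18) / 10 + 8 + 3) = 4397 / 170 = 25.86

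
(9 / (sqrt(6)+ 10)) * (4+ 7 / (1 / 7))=2385 / 47 - 477 * sqrt(6) / 94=38.31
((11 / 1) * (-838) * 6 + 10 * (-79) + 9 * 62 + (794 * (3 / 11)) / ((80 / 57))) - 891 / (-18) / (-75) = -121850017 / 2200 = -55386.37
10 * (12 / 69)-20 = -420 / 23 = -18.26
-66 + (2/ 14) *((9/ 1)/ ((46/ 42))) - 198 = -6045/ 23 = -262.83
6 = 6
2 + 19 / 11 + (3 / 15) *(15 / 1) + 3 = 107 / 11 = 9.73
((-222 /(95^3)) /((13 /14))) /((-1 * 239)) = 3108 /2663864125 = 0.00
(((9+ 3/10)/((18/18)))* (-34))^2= 2499561/25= 99982.44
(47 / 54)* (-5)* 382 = -44885 / 27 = -1662.41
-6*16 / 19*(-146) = 737.68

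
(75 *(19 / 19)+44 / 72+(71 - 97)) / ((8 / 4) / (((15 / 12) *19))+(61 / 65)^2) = 71685575 / 1394262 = 51.41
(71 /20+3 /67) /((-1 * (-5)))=4817 /6700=0.72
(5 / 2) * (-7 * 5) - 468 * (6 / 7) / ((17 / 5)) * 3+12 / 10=-523897 / 1190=-440.25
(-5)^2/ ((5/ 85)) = 425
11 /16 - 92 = -1461 /16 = -91.31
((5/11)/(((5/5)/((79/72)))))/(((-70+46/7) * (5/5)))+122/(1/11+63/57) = 4482814727/43956000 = 101.98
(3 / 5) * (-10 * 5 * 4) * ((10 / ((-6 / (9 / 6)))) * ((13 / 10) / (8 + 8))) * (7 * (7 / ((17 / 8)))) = 9555 / 17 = 562.06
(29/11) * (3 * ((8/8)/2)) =87/22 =3.95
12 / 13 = 0.92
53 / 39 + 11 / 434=23431 / 16926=1.38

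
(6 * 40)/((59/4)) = 960/59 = 16.27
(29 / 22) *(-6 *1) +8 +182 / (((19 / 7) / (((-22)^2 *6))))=40696675 / 209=194720.93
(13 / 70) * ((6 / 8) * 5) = 39 / 56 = 0.70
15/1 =15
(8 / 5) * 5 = 8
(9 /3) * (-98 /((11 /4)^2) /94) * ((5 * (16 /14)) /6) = -2240 /5687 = -0.39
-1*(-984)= 984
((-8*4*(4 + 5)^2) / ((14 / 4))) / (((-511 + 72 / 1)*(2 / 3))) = 7776 / 3073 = 2.53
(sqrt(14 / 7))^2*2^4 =32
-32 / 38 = -16 / 19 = -0.84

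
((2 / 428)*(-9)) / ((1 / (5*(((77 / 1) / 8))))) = -3465 / 1712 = -2.02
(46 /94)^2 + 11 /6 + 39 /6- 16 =-49220 /6627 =-7.43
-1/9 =-0.11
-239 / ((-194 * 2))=239 / 388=0.62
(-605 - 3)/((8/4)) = -304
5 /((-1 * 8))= -5 /8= -0.62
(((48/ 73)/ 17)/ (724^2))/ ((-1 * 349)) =-3/ 14189083949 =-0.00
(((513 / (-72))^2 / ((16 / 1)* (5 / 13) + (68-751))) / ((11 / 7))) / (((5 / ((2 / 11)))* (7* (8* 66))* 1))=-4693 / 9993786880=-0.00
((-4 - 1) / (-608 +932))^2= 25 / 104976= 0.00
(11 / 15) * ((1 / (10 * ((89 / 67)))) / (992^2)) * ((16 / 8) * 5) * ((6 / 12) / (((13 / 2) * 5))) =737 / 85392153600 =0.00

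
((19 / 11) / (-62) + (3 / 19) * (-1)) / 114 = -0.00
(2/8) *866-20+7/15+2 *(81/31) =188039/930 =202.19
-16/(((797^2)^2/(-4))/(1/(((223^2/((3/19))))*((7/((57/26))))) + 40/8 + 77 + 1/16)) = 23767080716/1825931176677102859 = 0.00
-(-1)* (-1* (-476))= 476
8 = 8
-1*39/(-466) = 39/466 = 0.08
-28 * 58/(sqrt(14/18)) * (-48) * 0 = 0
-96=-96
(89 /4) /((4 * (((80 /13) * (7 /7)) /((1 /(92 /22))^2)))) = 139997 /2708480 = 0.05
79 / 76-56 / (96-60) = -353 / 684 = -0.52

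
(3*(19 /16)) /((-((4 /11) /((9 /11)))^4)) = -91.30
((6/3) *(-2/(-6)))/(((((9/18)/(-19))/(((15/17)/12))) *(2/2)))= -95/51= -1.86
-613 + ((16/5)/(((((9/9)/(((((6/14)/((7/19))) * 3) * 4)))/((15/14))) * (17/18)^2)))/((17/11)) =-974495843/1685159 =-578.28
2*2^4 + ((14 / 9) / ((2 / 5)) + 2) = 341 / 9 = 37.89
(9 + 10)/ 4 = 19/ 4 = 4.75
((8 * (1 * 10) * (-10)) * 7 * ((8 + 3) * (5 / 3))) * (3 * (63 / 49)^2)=-3564000 / 7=-509142.86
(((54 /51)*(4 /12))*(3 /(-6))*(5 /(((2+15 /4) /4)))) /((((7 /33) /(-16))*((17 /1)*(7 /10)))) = 1267200 /325703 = 3.89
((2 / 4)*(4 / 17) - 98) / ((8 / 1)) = -208 / 17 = -12.24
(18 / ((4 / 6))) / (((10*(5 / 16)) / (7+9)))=3456 / 25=138.24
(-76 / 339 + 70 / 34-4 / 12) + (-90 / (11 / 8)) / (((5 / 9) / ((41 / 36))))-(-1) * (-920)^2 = 17882474728 / 21131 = 846267.32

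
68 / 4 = 17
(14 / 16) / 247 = 7 / 1976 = 0.00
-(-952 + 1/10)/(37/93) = 2392.61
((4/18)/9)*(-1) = -2/81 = -0.02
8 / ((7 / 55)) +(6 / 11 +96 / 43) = 217318 / 3311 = 65.64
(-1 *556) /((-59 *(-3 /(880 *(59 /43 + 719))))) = -15155937280 /7611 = -1991320.10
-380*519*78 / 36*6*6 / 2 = -7691580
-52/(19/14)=-728/19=-38.32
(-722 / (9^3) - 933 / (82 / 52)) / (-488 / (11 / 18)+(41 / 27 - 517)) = 97425262 / 216012231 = 0.45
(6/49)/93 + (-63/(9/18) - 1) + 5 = -185316/1519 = -122.00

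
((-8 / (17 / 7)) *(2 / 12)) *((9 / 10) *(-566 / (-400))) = -5943 / 8500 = -0.70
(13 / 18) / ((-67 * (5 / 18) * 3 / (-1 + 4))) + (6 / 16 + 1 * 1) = 3581 / 2680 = 1.34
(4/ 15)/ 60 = 1/ 225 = 0.00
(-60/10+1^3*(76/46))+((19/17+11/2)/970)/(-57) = -12532745/2882452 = -4.35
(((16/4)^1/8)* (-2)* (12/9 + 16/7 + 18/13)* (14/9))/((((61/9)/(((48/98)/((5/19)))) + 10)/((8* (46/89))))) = -152817152/64774645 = -2.36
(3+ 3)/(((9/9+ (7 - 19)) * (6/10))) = -0.91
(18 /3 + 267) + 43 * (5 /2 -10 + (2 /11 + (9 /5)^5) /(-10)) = -22607276 /171875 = -131.53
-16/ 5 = -3.20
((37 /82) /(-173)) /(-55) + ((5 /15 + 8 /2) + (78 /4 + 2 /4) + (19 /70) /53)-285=-113178699784 /434197995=-260.66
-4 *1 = -4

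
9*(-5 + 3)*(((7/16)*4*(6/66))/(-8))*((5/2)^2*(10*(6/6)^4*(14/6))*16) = 18375/22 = 835.23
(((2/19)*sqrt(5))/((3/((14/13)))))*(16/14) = 0.10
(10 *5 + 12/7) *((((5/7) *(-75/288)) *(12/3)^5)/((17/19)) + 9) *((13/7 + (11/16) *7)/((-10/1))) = 3280437303/466480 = 7032.32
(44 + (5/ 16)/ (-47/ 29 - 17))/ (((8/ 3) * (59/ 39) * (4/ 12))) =988039/ 30208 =32.71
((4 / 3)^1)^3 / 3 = 64 / 81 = 0.79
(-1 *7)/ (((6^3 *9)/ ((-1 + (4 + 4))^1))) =-0.03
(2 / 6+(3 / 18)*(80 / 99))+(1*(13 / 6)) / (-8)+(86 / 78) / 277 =3442249 / 17111952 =0.20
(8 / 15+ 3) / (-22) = -0.16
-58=-58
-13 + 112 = 99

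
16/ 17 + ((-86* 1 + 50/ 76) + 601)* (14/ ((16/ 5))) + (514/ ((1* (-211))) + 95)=2349.51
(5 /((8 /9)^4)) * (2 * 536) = 2197935 /256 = 8585.68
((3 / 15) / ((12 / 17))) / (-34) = -1 / 120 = -0.01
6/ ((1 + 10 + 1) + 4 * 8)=3/ 22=0.14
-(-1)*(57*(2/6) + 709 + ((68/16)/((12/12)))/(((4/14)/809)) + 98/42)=306341/24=12764.21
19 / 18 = 1.06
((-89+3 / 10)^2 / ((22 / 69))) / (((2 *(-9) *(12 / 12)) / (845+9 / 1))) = -7726858349 / 6600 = -1170736.11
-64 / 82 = -32 / 41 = -0.78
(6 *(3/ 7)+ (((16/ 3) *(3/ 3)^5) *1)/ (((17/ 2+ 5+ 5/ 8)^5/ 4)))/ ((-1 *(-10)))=497464838443/ 1934556938265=0.26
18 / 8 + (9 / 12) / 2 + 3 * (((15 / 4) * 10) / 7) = 1047 / 56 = 18.70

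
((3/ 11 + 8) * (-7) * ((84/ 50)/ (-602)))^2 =3651921/ 139830625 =0.03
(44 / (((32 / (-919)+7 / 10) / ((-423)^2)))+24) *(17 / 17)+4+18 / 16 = 578815267849 / 48904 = 11835744.88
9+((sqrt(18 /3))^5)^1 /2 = 9+18 * sqrt(6) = 53.09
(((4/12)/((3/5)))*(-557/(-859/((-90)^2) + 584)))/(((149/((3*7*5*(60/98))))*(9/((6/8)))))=-93993750/4932911263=-0.02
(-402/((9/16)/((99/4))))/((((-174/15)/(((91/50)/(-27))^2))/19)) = 115958843/880875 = 131.64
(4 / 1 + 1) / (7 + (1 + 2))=1 / 2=0.50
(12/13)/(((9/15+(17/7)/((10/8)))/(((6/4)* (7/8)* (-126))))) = -138915/2314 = -60.03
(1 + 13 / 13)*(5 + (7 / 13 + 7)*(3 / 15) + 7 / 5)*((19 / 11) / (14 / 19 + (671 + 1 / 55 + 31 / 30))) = 2226648 / 54838979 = 0.04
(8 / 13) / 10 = 4 / 65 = 0.06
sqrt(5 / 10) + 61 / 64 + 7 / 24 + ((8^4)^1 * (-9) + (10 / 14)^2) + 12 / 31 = -10750687135 / 291648 + sqrt(2) / 2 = -36861.15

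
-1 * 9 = -9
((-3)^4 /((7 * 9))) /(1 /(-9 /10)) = -1.16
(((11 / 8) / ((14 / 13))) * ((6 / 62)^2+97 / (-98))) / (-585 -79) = 13203905 / 7003829504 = 0.00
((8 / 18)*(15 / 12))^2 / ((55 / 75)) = 125 / 297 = 0.42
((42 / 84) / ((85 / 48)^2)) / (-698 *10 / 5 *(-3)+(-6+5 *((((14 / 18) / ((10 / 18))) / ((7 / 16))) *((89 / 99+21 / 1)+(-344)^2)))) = 57024 / 678763209625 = 0.00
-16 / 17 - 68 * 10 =-680.94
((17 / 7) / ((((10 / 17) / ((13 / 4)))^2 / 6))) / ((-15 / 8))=-237.23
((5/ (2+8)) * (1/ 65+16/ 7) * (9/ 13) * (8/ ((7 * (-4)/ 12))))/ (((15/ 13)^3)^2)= -39871156/ 34453125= -1.16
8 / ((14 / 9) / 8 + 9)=0.87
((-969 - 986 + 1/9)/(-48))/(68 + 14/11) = 0.59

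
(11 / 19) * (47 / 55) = 47 / 95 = 0.49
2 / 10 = 1 / 5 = 0.20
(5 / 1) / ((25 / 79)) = 15.80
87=87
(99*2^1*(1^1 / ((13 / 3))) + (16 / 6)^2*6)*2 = 6892 / 39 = 176.72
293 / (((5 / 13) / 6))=22854 / 5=4570.80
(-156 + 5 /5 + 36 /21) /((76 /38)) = -1073 /14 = -76.64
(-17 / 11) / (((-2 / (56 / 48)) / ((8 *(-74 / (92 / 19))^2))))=58810871 / 34914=1684.45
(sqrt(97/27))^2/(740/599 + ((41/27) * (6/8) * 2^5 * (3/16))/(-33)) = 3.49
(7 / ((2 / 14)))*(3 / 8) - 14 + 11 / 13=543 / 104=5.22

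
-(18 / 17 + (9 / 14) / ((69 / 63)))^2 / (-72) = 184041 / 4892192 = 0.04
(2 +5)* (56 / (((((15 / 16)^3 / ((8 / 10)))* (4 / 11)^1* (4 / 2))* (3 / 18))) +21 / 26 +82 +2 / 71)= 38624991517 / 10383750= 3719.75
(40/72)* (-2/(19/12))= -40/57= -0.70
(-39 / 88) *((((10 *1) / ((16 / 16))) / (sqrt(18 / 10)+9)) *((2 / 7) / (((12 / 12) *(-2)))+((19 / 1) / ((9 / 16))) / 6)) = -337025 / 121968+67405 *sqrt(5) / 365904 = -2.35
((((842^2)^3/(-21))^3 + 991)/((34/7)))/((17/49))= -45249902419367842708980967858008202820424565974889933/15606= -2899519570637437056835894000000000000000000000000.00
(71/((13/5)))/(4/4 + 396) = 0.07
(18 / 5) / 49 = 18 / 245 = 0.07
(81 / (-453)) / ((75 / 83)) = -747 / 3775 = -0.20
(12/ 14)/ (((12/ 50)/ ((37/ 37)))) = 25/ 7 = 3.57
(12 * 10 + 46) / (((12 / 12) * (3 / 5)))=830 / 3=276.67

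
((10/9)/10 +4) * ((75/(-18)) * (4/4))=-17.13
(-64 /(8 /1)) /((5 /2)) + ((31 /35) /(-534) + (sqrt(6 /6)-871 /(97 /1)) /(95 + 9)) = -154530473 /47136180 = -3.28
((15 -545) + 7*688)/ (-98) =-2143/ 49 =-43.73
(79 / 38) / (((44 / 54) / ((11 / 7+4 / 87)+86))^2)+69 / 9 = 54674801832901 / 2273747784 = 24046.12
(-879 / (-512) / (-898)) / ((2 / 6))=-2637 / 459776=-0.01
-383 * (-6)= 2298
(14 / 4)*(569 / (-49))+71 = 425 / 14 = 30.36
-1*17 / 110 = -17 / 110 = -0.15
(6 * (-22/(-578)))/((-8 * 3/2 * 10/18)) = -99/2890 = -0.03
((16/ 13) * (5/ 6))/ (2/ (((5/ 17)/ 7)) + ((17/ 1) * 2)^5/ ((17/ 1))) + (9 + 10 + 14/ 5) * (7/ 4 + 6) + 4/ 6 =294669563833/ 1737267740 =169.62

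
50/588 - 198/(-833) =1613/4998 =0.32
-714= -714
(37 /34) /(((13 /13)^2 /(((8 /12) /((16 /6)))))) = 37 /136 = 0.27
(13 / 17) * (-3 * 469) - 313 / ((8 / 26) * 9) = -727649 / 612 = -1188.97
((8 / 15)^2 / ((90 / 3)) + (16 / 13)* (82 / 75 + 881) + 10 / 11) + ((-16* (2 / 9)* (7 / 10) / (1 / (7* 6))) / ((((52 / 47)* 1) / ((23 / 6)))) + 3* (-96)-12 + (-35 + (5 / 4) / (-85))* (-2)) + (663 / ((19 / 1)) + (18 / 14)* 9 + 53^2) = 7310893165327 / 2182430250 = 3349.89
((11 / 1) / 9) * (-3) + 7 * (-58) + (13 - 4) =-1202 / 3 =-400.67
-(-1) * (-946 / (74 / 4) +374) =11946 / 37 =322.86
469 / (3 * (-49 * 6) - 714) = -67 / 228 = -0.29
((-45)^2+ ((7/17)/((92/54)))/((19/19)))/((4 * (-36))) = -175971/12512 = -14.06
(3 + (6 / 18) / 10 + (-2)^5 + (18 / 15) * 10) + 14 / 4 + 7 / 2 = -299 / 30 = -9.97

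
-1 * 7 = -7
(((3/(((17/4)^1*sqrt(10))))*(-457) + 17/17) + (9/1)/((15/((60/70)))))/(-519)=-53/18165 + 914*sqrt(10)/14705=0.19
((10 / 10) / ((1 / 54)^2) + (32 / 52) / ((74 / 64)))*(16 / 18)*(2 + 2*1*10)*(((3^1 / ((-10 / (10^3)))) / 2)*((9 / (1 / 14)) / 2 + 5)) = -839466636800 / 1443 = -581750961.05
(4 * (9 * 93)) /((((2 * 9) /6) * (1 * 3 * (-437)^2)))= 372 /190969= 0.00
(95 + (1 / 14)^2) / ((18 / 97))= 200693 / 392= 511.97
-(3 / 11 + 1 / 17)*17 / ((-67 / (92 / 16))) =713 / 1474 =0.48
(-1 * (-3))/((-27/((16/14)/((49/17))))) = -136/3087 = -0.04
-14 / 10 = -7 / 5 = -1.40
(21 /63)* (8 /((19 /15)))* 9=360 /19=18.95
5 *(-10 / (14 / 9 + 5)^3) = -36450 / 205379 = -0.18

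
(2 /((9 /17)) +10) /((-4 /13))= -403 /9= -44.78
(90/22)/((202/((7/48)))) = 105/35552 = 0.00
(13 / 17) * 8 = 104 / 17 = 6.12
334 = 334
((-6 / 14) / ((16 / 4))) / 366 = -1 / 3416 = -0.00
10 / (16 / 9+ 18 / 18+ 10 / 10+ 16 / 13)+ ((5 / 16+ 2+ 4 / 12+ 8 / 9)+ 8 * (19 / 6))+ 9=1681969 / 42192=39.86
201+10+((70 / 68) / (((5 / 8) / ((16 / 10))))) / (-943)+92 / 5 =18387333 / 80155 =229.40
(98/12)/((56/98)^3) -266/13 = 116347/4992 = 23.31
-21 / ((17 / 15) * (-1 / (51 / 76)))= 945 / 76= 12.43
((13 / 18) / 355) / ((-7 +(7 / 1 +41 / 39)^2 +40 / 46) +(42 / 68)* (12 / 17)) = 0.00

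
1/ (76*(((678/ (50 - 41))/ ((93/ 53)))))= 279/ 910328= 0.00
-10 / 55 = -2 / 11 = -0.18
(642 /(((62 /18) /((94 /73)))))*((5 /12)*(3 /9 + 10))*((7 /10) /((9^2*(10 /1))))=35203 /39420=0.89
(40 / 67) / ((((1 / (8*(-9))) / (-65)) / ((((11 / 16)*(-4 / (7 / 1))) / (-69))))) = 171600 / 10787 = 15.91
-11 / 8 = -1.38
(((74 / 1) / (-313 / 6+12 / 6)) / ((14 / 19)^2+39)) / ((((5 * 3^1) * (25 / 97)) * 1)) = -5182516 / 537096875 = -0.01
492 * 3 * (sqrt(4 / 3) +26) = 984 * sqrt(3) +38376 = 40080.34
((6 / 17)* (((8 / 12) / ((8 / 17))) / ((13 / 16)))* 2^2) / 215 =32 / 2795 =0.01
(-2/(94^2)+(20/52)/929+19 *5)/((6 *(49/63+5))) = 15206543049/5549043344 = 2.74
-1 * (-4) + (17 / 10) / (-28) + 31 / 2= 5443 / 280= 19.44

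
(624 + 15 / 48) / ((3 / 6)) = 9989 / 8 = 1248.62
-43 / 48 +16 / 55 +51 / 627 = -26263 / 50160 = -0.52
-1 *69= -69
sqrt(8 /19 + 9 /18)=0.96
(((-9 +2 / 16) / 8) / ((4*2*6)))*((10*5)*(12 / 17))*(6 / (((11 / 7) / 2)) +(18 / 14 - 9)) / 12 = 1775 / 335104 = 0.01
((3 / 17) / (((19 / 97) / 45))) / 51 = 4365 / 5491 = 0.79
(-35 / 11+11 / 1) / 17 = 86 / 187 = 0.46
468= 468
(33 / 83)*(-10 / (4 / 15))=-2475 / 166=-14.91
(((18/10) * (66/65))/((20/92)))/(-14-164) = -6831/144625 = -0.05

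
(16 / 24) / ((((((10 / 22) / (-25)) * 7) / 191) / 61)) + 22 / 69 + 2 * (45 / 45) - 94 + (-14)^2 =-29426644 / 483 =-60924.73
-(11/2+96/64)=-7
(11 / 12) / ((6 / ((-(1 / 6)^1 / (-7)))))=11 / 3024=0.00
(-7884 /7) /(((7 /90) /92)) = -65279520 /49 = -1332235.10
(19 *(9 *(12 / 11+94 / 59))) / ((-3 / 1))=-99294 / 649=-153.00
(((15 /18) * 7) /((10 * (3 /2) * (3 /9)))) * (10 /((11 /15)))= 175 /11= 15.91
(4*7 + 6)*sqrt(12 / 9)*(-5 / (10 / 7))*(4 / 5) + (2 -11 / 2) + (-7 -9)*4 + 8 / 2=-952*sqrt(3) / 15 -127 / 2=-173.43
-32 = -32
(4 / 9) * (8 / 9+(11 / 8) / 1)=163 / 162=1.01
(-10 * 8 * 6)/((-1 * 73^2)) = 480/5329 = 0.09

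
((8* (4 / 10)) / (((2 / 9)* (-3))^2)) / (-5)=-36 / 25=-1.44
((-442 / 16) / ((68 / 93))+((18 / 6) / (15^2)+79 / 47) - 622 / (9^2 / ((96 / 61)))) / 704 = -2983161329 / 43596748800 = -0.07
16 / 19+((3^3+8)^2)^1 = 23291 / 19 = 1225.84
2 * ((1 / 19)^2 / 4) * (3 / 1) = 0.00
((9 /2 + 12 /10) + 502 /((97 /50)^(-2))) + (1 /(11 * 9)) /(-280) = 6566269123 /3465000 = 1895.03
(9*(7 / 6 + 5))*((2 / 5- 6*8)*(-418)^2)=-2307929316 / 5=-461585863.20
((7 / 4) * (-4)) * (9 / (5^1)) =-63 / 5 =-12.60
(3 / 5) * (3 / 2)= 9 / 10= 0.90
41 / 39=1.05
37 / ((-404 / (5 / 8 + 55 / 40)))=-37 / 202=-0.18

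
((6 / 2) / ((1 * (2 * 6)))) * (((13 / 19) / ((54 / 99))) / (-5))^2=20449 / 1299600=0.02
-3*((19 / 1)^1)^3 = -20577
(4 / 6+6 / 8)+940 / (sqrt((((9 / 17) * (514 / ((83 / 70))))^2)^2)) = 1.43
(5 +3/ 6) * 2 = 11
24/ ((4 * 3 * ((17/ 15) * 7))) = 30/ 119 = 0.25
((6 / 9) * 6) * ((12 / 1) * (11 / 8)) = 66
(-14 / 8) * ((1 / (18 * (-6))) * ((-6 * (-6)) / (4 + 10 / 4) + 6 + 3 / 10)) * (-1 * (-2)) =399 / 1040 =0.38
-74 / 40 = -37 / 20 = -1.85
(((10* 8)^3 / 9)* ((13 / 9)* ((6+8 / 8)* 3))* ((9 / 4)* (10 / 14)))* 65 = 540800000 / 3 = 180266666.67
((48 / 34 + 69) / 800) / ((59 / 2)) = 1197 / 401200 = 0.00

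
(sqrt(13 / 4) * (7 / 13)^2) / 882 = sqrt(13) / 6084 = 0.00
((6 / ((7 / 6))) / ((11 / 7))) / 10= 18 / 55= 0.33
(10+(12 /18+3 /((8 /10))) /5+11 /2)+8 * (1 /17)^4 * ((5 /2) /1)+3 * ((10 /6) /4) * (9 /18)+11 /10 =18.11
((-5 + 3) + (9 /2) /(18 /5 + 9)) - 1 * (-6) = 61 /14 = 4.36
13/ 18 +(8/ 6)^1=37/ 18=2.06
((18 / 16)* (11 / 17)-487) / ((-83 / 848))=7010098 / 1411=4968.18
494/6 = 247/3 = 82.33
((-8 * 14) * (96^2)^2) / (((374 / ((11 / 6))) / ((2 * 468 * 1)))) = -741989154816 / 17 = -43646420871.53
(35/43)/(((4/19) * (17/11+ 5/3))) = 21945/18232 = 1.20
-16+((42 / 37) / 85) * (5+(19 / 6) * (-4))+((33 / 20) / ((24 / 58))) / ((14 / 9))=-9537949 / 704480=-13.54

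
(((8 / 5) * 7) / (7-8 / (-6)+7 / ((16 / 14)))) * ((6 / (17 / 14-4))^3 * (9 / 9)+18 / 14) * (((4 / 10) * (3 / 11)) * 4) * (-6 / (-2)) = -1850909184 / 209648725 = -8.83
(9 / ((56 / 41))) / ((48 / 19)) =2337 / 896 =2.61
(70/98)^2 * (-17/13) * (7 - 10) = 2.00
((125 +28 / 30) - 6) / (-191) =-1799 / 2865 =-0.63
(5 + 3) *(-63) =-504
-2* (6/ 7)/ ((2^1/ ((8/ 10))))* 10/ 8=-6/ 7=-0.86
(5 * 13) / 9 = 65 / 9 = 7.22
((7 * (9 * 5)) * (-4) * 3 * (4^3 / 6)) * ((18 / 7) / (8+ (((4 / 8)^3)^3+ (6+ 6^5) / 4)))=-53084160 / 1000193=-53.07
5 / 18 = 0.28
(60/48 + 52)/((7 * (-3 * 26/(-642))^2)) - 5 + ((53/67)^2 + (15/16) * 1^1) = 511.91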